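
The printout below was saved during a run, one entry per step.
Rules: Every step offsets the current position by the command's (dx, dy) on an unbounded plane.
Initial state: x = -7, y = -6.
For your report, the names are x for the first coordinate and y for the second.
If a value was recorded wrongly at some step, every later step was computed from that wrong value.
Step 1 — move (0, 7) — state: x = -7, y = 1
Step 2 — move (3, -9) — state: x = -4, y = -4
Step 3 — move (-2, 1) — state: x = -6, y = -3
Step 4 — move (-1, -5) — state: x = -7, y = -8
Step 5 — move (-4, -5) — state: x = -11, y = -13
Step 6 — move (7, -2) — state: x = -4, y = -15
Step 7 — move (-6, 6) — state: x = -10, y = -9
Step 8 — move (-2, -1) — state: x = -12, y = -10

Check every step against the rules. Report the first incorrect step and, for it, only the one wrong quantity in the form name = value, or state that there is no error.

1. x = -7 + (0) = -7, y = -6 + (7) = 1 (no discrepancy)
2. x = -7 + (3) = -4, y = 1 + (-9) = -8 (the printout has a different value)
The audit stops at step 2: the recorded entry is wrong and should be y = -8.

step 2, y = -8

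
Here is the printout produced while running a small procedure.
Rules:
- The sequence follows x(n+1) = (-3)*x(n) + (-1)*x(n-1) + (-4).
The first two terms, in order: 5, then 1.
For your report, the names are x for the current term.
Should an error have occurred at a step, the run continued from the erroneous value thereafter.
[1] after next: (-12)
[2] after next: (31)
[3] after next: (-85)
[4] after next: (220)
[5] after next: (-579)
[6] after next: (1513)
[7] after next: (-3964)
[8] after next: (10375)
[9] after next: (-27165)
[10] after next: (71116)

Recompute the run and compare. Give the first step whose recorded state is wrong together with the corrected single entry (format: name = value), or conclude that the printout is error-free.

Recomputing the run from the initial state:
step 1: x = -12
step 2: x = 31
step 3: x = -85
step 4: x = 220
step 5: x = -579
step 6: x = 1513
step 7: x = -3964
step 8: x = 10375
step 9: x = -27165
step 10: x = 71116
This matches the printout at every step.

no error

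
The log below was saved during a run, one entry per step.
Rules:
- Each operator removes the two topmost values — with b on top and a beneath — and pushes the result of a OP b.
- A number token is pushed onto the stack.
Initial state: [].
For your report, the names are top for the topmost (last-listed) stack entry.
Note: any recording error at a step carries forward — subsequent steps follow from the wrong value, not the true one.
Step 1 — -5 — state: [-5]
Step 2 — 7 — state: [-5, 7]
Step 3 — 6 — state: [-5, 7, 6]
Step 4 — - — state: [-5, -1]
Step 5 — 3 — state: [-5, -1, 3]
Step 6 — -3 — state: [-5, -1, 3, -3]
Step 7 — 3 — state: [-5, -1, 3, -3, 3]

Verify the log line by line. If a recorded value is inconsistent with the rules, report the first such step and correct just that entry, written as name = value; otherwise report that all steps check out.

Recomputing the run from the initial state:
step 1: [-5]
step 2: [-5, 7]
step 3: [-5, 7, 6]
step 4: [-5, 1]
step 5: [-5, 1, 3]
step 6: [-5, 1, 3, -3]
step 7: [-5, 1, 3, -3, 3]
The first disagreement with the log is at step 4, where the value should be top = 1.

step 4, top = 1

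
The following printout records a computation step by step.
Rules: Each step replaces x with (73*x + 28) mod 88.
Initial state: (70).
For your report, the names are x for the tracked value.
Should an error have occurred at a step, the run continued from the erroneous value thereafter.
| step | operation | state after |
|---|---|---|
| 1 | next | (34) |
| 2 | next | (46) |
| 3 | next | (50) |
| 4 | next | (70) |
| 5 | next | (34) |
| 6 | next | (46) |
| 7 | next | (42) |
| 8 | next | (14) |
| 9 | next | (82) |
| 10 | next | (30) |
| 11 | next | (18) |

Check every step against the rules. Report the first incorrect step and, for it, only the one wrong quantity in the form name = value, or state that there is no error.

Recomputing the run from the initial state:
step 1: x = 34
step 2: x = 46
step 3: x = 42
step 4: x = 14
step 5: x = 82
step 6: x = 30
step 7: x = 18
step 8: x = 22
step 9: x = 50
step 10: x = 70
step 11: x = 34
The first disagreement with the printout is at step 3, where the value should be x = 42.

step 3, x = 42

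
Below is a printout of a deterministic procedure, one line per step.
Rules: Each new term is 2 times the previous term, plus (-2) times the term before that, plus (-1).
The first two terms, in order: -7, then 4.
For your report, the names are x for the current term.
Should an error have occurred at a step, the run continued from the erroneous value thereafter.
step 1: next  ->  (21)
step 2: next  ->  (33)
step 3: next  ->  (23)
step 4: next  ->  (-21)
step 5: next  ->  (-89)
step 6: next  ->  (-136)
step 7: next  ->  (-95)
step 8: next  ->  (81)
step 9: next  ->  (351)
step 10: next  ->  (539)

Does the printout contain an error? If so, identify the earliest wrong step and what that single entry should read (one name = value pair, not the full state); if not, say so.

step 6, x = -137

Step 1: x = 2*(4) + (-2)*(-7) + (-1) = 21 — same as recorded.
Step 2: x = 2*(21) + (-2)*(4) + (-1) = 33 — confirmed correct.
Step 3: x = 2*(33) + (-2)*(21) + (-1) = 23 — agrees with the printout.
Step 4: x = 2*(23) + (-2)*(33) + (-1) = -21 — same as recorded.
Step 5: x = 2*(-21) + (-2)*(23) + (-1) = -89 — confirmed correct.
Step 6: x = 2*(-89) + (-2)*(-21) + (-1) = -137 — the printout disagrees here.
The earliest wrong entry is at step 6: it should read x = -137.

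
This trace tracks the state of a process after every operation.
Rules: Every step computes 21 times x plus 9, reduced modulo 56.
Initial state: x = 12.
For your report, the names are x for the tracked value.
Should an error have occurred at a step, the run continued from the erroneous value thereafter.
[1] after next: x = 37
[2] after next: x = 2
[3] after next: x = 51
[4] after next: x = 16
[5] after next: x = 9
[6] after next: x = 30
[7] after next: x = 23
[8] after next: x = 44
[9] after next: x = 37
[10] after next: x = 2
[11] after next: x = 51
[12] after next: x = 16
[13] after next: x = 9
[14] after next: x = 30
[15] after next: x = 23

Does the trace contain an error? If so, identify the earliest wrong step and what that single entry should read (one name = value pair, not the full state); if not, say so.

Step 1: x = (21*12 + 9) mod 56 = 37 — checks out.
Step 2: x = (21*37 + 9) mod 56 = 2 — in agreement.
Step 3: x = (21*2 + 9) mod 56 = 51 — confirmed correct.
Step 4: x = (21*51 + 9) mod 56 = 16 — exactly as logged.
Step 5: x = (21*16 + 9) mod 56 = 9 — checks out.
Step 6: x = (21*9 + 9) mod 56 = 30 — no discrepancy.
Step 7: x = (21*30 + 9) mod 56 = 23 — no discrepancy.
Step 8: x = (21*23 + 9) mod 56 = 44 — matches.
Step 9: x = (21*44 + 9) mod 56 = 37 — same as recorded.
Step 10: x = (21*37 + 9) mod 56 = 2 — consistent with the trace.
Step 11: x = (21*2 + 9) mod 56 = 51 — matches.
Step 12: x = (21*51 + 9) mod 56 = 16 — same as recorded.
Step 13: x = (21*16 + 9) mod 56 = 9 — in agreement.
Step 14: x = (21*9 + 9) mod 56 = 30 — exactly as logged.
Step 15: x = (21*30 + 9) mod 56 = 23 — exactly as logged.
Nothing is out of place; the run is error-free.

no error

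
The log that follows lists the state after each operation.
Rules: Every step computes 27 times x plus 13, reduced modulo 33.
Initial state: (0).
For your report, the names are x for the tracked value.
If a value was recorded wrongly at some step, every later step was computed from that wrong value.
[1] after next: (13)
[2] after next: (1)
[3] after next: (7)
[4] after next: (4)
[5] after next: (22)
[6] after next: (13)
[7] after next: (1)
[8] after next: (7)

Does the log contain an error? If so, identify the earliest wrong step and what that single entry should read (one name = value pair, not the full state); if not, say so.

no error

Recomputing the run from the initial state:
step 1: x = 13
step 2: x = 1
step 3: x = 7
step 4: x = 4
step 5: x = 22
step 6: x = 13
step 7: x = 1
step 8: x = 7
This matches the log at every step.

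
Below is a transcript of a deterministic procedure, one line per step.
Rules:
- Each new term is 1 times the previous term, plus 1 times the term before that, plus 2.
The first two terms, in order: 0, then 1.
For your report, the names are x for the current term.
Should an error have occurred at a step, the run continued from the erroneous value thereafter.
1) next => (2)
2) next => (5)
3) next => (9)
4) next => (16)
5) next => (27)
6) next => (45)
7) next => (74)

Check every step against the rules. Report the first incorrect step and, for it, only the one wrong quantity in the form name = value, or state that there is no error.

step 1, x = 3

Recomputing the run from the initial state:
step 1: x = 3
step 2: x = 6
step 3: x = 11
step 4: x = 19
step 5: x = 32
step 6: x = 53
step 7: x = 87
The first disagreement with the transcript is at step 1, where the value should be x = 3.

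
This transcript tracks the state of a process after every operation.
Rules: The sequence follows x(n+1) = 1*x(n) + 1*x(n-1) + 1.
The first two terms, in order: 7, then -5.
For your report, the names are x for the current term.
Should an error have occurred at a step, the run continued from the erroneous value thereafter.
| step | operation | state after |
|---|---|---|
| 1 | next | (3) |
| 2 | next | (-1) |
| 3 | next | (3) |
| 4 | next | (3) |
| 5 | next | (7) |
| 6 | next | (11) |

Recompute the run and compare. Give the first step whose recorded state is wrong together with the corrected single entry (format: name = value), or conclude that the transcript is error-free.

no error

1. x = 1*(-5) + (1)*(7) + (1) = 3 (same as recorded)
2. x = 1*(3) + (1)*(-5) + (1) = -1 (matches)
3. x = 1*(-1) + (1)*(3) + (1) = 3 (no discrepancy)
4. x = 1*(3) + (1)*(-1) + (1) = 3 (confirmed correct)
5. x = 1*(3) + (1)*(3) + (1) = 7 (consistent with the transcript)
6. x = 1*(7) + (1)*(3) + (1) = 11 (verified)
Each recorded entry agrees with the recomputation.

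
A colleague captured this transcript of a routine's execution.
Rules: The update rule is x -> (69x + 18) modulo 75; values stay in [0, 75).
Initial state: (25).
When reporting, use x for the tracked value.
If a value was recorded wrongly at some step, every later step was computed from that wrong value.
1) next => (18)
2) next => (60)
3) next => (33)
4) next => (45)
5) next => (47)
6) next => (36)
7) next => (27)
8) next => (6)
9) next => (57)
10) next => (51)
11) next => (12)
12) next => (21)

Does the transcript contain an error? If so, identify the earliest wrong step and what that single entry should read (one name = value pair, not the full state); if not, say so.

step 5, x = 48

Recomputing the run from the initial state:
step 1: x = 18
step 2: x = 60
step 3: x = 33
step 4: x = 45
step 5: x = 48
step 6: x = 30
step 7: x = 63
step 8: x = 15
step 9: x = 3
step 10: x = 0
step 11: x = 18
step 12: x = 60
The first disagreement with the transcript is at step 5, where the value should be x = 48.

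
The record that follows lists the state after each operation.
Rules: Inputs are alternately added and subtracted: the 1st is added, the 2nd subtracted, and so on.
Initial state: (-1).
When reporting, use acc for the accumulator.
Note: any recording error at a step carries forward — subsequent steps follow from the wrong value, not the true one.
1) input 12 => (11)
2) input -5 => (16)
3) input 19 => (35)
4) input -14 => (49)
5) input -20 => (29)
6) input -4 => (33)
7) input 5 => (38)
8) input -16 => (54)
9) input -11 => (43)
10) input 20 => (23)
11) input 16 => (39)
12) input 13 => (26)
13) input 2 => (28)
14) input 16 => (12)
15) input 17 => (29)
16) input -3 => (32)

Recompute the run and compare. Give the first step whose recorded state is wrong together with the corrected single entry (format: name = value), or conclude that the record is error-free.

no error

step 1: acc = -1 + 12 = 11 -> matches
step 2: acc = 11 - -5 = 16 -> verified
step 3: acc = 16 + 19 = 35 -> consistent with the record
step 4: acc = 35 - -14 = 49 -> same as recorded
step 5: acc = 49 + -20 = 29 -> checks out
step 6: acc = 29 - -4 = 33 -> confirmed correct
step 7: acc = 33 + 5 = 38 -> matches
step 8: acc = 38 - -16 = 54 -> no discrepancy
step 9: acc = 54 + -11 = 43 -> in agreement
step 10: acc = 43 - 20 = 23 -> consistent with the record
step 11: acc = 23 + 16 = 39 -> same as recorded
step 12: acc = 39 - 13 = 26 -> confirmed correct
step 13: acc = 26 + 2 = 28 -> agrees with the record
step 14: acc = 28 - 16 = 12 -> matches
step 15: acc = 12 + 17 = 29 -> consistent with the record
step 16: acc = 29 - -3 = 32 -> confirmed correct
The whole run recomputes cleanly — no discrepancies.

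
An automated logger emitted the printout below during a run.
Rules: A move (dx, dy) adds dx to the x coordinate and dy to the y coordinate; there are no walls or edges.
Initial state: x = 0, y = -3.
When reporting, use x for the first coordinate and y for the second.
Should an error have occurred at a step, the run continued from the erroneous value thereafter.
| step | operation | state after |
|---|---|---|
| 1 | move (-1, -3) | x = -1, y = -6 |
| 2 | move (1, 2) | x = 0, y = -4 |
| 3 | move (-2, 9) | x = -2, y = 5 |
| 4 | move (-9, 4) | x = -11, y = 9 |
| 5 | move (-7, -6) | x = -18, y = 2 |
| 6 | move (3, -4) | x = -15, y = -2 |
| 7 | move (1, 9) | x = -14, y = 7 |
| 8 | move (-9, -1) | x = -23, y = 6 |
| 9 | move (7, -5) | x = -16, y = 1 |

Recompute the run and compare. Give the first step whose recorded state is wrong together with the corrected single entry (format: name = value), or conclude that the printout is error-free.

step 5, y = 3

step 1: x = 0 + (-1) = -1, y = -3 + (-3) = -6 -> matches
step 2: x = -1 + (1) = 0, y = -6 + (2) = -4 -> matches
step 3: x = 0 + (-2) = -2, y = -4 + (9) = 5 -> same as recorded
step 4: x = -2 + (-9) = -11, y = 5 + (4) = 9 -> agrees with the printout
step 5: x = -11 + (-7) = -18, y = 9 + (-6) = 3 -> the printout disagrees here
Step 5 is the first one off; corrected, y = 3.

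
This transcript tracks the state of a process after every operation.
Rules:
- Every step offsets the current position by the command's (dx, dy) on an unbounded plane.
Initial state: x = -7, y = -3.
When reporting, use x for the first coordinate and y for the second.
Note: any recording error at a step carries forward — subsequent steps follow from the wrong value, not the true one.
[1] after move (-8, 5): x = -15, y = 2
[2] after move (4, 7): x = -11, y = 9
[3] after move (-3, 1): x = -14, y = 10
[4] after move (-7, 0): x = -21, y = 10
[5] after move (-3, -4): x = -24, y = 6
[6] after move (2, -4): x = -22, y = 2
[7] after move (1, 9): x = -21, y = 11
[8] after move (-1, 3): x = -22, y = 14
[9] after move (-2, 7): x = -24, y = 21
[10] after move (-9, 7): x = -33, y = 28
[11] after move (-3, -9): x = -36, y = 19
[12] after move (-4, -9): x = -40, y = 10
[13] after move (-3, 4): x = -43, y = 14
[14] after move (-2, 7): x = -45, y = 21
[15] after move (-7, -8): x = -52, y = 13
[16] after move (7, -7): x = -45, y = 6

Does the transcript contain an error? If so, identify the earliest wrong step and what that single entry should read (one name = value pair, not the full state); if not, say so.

Recomputing the run from the initial state:
step 1: x = -15, y = 2
step 2: x = -11, y = 9
step 3: x = -14, y = 10
step 4: x = -21, y = 10
step 5: x = -24, y = 6
step 6: x = -22, y = 2
step 7: x = -21, y = 11
step 8: x = -22, y = 14
step 9: x = -24, y = 21
step 10: x = -33, y = 28
step 11: x = -36, y = 19
step 12: x = -40, y = 10
step 13: x = -43, y = 14
step 14: x = -45, y = 21
step 15: x = -52, y = 13
step 16: x = -45, y = 6
This matches the transcript at every step.

no error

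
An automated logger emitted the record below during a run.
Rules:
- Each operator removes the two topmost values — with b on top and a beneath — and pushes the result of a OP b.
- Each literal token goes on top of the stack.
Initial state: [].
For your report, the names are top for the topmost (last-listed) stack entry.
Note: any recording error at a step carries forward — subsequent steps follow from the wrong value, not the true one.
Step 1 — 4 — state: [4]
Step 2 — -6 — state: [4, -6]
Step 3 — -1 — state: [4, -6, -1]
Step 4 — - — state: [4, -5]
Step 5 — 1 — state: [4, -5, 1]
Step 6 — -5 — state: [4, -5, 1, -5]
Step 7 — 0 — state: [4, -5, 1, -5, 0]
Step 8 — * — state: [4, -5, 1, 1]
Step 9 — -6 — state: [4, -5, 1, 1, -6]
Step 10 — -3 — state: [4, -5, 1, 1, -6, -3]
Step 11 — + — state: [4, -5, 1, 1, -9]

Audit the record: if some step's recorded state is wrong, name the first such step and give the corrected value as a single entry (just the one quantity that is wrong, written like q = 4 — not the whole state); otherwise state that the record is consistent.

step 8, top = 0

Recomputing the run from the initial state:
step 1: [4]
step 2: [4, -6]
step 3: [4, -6, -1]
step 4: [4, -5]
step 5: [4, -5, 1]
step 6: [4, -5, 1, -5]
step 7: [4, -5, 1, -5, 0]
step 8: [4, -5, 1, 0]
step 9: [4, -5, 1, 0, -6]
step 10: [4, -5, 1, 0, -6, -3]
step 11: [4, -5, 1, 0, -9]
The first disagreement with the record is at step 8, where the value should be top = 0.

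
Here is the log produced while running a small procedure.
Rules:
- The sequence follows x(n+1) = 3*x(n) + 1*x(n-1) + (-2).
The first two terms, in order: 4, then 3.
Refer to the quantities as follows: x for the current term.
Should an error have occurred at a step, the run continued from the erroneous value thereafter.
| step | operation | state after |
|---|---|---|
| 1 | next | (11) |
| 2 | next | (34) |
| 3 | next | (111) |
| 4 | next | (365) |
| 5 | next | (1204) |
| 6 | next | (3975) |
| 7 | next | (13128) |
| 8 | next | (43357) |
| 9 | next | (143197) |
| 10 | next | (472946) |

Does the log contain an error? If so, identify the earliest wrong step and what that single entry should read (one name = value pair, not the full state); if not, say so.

step 7, x = 13127

Recomputing the run from the initial state:
step 1: x = 11
step 2: x = 34
step 3: x = 111
step 4: x = 365
step 5: x = 1204
step 6: x = 3975
step 7: x = 13127
step 8: x = 43354
step 9: x = 143187
step 10: x = 472913
The first disagreement with the log is at step 7, where the value should be x = 13127.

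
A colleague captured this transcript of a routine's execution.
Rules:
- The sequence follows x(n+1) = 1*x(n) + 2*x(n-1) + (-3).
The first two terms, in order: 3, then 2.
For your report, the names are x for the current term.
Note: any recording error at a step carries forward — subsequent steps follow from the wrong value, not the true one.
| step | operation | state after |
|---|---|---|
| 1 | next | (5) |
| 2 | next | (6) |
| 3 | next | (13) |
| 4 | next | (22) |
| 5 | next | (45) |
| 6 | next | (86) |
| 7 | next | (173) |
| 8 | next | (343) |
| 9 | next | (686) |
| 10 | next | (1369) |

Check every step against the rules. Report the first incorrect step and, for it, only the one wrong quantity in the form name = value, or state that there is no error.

Recomputing the run from the initial state:
step 1: x = 5
step 2: x = 6
step 3: x = 13
step 4: x = 22
step 5: x = 45
step 6: x = 86
step 7: x = 173
step 8: x = 342
step 9: x = 685
step 10: x = 1366
The first disagreement with the transcript is at step 8, where the value should be x = 342.

step 8, x = 342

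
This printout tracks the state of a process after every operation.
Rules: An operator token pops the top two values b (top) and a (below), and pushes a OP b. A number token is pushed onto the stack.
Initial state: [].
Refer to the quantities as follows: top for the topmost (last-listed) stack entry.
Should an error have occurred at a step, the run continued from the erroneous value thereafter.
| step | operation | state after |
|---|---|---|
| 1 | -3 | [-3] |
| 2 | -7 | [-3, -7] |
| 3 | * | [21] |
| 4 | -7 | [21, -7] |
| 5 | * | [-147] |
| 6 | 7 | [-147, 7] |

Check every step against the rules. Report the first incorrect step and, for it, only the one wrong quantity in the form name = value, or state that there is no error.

no error

Recomputing the run from the initial state:
step 1: [-3]
step 2: [-3, -7]
step 3: [21]
step 4: [21, -7]
step 5: [-147]
step 6: [-147, 7]
This matches the printout at every step.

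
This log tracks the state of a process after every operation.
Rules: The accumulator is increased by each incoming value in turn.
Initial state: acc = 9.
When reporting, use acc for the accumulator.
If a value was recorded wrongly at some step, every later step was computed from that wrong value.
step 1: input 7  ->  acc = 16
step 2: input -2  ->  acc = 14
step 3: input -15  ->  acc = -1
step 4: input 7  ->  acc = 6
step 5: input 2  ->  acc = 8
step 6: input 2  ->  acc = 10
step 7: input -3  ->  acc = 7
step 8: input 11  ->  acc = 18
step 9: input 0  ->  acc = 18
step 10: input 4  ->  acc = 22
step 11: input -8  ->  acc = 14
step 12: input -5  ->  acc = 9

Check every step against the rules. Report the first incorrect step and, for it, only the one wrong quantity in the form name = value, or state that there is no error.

Recomputing the run from the initial state:
step 1: acc = 16
step 2: acc = 14
step 3: acc = -1
step 4: acc = 6
step 5: acc = 8
step 6: acc = 10
step 7: acc = 7
step 8: acc = 18
step 9: acc = 18
step 10: acc = 22
step 11: acc = 14
step 12: acc = 9
This matches the log at every step.

no error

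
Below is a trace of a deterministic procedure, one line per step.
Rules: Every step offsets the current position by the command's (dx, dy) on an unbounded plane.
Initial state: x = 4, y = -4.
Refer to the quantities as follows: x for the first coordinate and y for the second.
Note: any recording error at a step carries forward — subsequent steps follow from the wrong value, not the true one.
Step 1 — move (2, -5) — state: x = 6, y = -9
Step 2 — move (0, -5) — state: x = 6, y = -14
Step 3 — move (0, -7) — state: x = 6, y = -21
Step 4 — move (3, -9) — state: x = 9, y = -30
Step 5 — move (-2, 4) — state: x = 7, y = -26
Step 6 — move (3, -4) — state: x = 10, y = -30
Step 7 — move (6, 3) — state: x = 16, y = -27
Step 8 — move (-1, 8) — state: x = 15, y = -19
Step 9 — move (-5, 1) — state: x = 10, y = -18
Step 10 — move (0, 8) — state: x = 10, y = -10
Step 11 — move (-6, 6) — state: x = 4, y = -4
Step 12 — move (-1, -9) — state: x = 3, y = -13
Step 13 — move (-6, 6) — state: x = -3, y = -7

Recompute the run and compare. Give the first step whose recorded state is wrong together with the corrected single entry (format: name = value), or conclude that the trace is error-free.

no error

Recomputing the run from the initial state:
step 1: x = 6, y = -9
step 2: x = 6, y = -14
step 3: x = 6, y = -21
step 4: x = 9, y = -30
step 5: x = 7, y = -26
step 6: x = 10, y = -30
step 7: x = 16, y = -27
step 8: x = 15, y = -19
step 9: x = 10, y = -18
step 10: x = 10, y = -10
step 11: x = 4, y = -4
step 12: x = 3, y = -13
step 13: x = -3, y = -7
This matches the trace at every step.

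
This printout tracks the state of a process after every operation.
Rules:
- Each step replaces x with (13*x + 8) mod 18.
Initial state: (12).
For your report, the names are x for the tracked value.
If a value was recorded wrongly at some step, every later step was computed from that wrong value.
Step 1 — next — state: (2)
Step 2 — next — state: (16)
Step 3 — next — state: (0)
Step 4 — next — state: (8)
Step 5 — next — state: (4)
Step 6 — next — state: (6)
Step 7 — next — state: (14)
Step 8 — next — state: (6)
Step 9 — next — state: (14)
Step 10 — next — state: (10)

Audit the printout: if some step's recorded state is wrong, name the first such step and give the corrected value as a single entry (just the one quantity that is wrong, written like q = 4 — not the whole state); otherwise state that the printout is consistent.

step 8, x = 10

1. x = (13*12 + 8) mod 18 = 2 (verified)
2. x = (13*2 + 8) mod 18 = 16 (agrees with the printout)
3. x = (13*16 + 8) mod 18 = 0 (consistent with the printout)
4. x = (13*0 + 8) mod 18 = 8 (exactly as logged)
5. x = (13*8 + 8) mod 18 = 4 (in agreement)
6. x = (13*4 + 8) mod 18 = 6 (agrees with the printout)
7. x = (13*6 + 8) mod 18 = 14 (checks out)
8. x = (13*14 + 8) mod 18 = 10 (the entry is off here)
First deviation found at step 8; the corrected entry is x = 10.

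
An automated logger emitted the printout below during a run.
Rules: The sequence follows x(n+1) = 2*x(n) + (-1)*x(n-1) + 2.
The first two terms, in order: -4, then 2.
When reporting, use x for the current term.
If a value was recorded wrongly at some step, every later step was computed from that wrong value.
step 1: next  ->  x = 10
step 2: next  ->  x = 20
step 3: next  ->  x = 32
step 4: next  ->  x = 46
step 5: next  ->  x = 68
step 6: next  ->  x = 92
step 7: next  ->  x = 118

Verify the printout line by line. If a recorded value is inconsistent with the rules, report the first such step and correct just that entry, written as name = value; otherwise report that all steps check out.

step 5, x = 62

step 1: x = 2*(2) + (-1)*(-4) + (2) = 10 -> consistent with the printout
step 2: x = 2*(10) + (-1)*(2) + (2) = 20 -> in agreement
step 3: x = 2*(20) + (-1)*(10) + (2) = 32 -> verified
step 4: x = 2*(32) + (-1)*(20) + (2) = 46 -> agrees with the printout
step 5: x = 2*(46) + (-1)*(32) + (2) = 62 -> the printout has a different value
First deviation found at step 5; the corrected entry is x = 62.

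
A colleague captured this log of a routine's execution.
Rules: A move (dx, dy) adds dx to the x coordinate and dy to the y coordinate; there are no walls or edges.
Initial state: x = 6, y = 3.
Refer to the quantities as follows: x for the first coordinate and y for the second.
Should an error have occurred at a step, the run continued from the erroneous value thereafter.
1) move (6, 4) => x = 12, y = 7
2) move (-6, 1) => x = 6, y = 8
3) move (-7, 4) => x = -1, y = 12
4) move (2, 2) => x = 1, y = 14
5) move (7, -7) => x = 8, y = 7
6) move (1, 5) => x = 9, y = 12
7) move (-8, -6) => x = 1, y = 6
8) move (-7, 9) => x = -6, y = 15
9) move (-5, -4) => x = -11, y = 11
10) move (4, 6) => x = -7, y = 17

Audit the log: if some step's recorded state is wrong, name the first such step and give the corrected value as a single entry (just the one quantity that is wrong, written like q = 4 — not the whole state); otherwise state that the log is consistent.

no error

Recomputing the run from the initial state:
step 1: x = 12, y = 7
step 2: x = 6, y = 8
step 3: x = -1, y = 12
step 4: x = 1, y = 14
step 5: x = 8, y = 7
step 6: x = 9, y = 12
step 7: x = 1, y = 6
step 8: x = -6, y = 15
step 9: x = -11, y = 11
step 10: x = -7, y = 17
This matches the log at every step.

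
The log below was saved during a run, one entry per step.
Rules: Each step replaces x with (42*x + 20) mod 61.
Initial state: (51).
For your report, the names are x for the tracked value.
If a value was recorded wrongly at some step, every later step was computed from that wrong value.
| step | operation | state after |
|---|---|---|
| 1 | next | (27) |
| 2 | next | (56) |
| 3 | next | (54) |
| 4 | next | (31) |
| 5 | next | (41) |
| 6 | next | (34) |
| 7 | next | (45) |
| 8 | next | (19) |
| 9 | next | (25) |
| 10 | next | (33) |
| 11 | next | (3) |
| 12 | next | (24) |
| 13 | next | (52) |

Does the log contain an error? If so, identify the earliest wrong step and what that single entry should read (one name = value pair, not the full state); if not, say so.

Recomputing the run from the initial state:
step 1: x = 27
step 2: x = 56
step 3: x = 54
step 4: x = 31
step 5: x = 41
step 6: x = 34
step 7: x = 45
step 8: x = 19
step 9: x = 25
step 10: x = 33
step 11: x = 3
step 12: x = 24
step 13: x = 52
This matches the log at every step.

no error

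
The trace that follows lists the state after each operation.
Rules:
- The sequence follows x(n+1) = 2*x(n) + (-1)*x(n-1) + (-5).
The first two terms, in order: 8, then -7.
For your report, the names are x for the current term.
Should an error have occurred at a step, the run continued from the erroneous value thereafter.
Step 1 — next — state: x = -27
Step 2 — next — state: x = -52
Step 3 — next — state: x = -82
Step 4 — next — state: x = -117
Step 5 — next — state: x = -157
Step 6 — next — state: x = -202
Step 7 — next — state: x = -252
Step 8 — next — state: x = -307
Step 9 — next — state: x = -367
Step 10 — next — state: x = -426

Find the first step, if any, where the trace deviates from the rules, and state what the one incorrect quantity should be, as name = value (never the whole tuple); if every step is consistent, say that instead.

1. x = 2*(-7) + (-1)*(8) + (-5) = -27 (in agreement)
2. x = 2*(-27) + (-1)*(-7) + (-5) = -52 (confirmed correct)
3. x = 2*(-52) + (-1)*(-27) + (-5) = -82 (in agreement)
4. x = 2*(-82) + (-1)*(-52) + (-5) = -117 (confirmed correct)
5. x = 2*(-117) + (-1)*(-82) + (-5) = -157 (no discrepancy)
6. x = 2*(-157) + (-1)*(-117) + (-5) = -202 (verified)
7. x = 2*(-202) + (-1)*(-157) + (-5) = -252 (agrees with the trace)
8. x = 2*(-252) + (-1)*(-202) + (-5) = -307 (confirmed correct)
9. x = 2*(-307) + (-1)*(-252) + (-5) = -367 (consistent with the trace)
10. x = 2*(-367) + (-1)*(-307) + (-5) = -432 (first mismatch against the trace)
First deviation found at step 10; the corrected entry is x = -432.

step 10, x = -432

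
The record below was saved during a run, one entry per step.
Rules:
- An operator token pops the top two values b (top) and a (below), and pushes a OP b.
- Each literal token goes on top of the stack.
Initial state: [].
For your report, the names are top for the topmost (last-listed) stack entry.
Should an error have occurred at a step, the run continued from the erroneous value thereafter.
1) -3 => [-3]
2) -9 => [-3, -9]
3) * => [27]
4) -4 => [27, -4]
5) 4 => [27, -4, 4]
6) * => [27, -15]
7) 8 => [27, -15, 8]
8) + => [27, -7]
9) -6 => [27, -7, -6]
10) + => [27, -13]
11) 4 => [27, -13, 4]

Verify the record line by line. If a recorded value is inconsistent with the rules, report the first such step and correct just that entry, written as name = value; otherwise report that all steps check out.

step 6, top = -16

Recomputing the run from the initial state:
step 1: [-3]
step 2: [-3, -9]
step 3: [27]
step 4: [27, -4]
step 5: [27, -4, 4]
step 6: [27, -16]
step 7: [27, -16, 8]
step 8: [27, -8]
step 9: [27, -8, -6]
step 10: [27, -14]
step 11: [27, -14, 4]
The first disagreement with the record is at step 6, where the value should be top = -16.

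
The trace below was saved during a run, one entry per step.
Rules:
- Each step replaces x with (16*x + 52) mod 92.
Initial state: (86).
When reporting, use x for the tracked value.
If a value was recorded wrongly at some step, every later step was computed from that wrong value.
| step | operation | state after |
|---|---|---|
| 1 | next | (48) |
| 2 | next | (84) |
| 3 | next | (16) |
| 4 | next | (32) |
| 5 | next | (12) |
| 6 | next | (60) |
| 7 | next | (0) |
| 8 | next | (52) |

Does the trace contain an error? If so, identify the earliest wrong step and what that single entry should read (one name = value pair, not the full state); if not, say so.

no error

Step 1: x = (16*86 + 52) mod 92 = 48 — agrees with the trace.
Step 2: x = (16*48 + 52) mod 92 = 84 — no discrepancy.
Step 3: x = (16*84 + 52) mod 92 = 16 — confirmed correct.
Step 4: x = (16*16 + 52) mod 92 = 32 — in agreement.
Step 5: x = (16*32 + 52) mod 92 = 12 — agrees with the trace.
Step 6: x = (16*12 + 52) mod 92 = 60 — same as recorded.
Step 7: x = (16*60 + 52) mod 92 = 0 — consistent with the trace.
Step 8: x = (16*0 + 52) mod 92 = 52 — confirmed correct.
Nothing is out of place; the run is error-free.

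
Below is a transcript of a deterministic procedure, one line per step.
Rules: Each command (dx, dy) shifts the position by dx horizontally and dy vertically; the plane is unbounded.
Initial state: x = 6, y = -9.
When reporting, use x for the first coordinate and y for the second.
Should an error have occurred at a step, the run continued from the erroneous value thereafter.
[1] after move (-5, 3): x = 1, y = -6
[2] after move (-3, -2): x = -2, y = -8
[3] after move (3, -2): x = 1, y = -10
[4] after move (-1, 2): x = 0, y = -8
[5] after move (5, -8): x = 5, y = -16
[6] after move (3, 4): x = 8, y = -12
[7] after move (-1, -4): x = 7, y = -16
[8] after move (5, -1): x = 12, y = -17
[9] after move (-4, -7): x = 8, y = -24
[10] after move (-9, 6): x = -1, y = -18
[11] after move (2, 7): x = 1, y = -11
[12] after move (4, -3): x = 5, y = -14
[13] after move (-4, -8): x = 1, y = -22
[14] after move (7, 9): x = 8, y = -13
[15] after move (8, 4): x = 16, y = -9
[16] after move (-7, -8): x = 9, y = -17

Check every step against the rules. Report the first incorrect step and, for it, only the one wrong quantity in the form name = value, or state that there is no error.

Recomputing the run from the initial state:
step 1: x = 1, y = -6
step 2: x = -2, y = -8
step 3: x = 1, y = -10
step 4: x = 0, y = -8
step 5: x = 5, y = -16
step 6: x = 8, y = -12
step 7: x = 7, y = -16
step 8: x = 12, y = -17
step 9: x = 8, y = -24
step 10: x = -1, y = -18
step 11: x = 1, y = -11
step 12: x = 5, y = -14
step 13: x = 1, y = -22
step 14: x = 8, y = -13
step 15: x = 16, y = -9
step 16: x = 9, y = -17
This matches the transcript at every step.

no error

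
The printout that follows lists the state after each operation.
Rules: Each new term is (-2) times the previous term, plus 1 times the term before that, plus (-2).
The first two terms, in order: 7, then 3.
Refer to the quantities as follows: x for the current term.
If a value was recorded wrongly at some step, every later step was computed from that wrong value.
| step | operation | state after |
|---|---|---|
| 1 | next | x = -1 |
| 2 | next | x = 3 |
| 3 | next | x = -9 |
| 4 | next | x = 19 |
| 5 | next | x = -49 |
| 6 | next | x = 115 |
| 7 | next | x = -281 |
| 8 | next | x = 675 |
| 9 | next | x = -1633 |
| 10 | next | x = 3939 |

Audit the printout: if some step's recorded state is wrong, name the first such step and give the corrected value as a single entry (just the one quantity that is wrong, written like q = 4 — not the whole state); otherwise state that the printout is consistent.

no error

Recomputing the run from the initial state:
step 1: x = -1
step 2: x = 3
step 3: x = -9
step 4: x = 19
step 5: x = -49
step 6: x = 115
step 7: x = -281
step 8: x = 675
step 9: x = -1633
step 10: x = 3939
This matches the printout at every step.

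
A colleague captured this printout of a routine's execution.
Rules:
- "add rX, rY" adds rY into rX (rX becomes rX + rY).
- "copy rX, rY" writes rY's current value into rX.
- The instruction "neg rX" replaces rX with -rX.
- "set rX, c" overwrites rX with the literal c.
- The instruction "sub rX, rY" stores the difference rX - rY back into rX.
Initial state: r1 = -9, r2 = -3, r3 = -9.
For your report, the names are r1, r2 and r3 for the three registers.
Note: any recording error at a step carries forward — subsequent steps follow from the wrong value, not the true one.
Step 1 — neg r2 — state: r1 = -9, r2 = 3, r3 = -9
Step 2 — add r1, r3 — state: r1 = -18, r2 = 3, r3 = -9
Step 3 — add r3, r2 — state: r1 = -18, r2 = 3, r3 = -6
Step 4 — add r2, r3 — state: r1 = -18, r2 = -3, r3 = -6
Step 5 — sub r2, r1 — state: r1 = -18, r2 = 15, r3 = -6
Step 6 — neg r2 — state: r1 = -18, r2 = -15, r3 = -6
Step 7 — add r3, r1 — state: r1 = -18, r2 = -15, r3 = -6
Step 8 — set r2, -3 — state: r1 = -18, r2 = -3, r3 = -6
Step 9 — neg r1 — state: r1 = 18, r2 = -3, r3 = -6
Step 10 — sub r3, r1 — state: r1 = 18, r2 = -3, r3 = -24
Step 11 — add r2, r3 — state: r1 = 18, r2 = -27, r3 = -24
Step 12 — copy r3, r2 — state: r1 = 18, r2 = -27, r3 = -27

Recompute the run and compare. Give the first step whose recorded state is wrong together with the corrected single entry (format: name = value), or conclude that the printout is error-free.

step 7, r3 = -24

Recomputing the run from the initial state:
step 1: r1 = -9, r2 = 3, r3 = -9
step 2: r1 = -18, r2 = 3, r3 = -9
step 3: r1 = -18, r2 = 3, r3 = -6
step 4: r1 = -18, r2 = -3, r3 = -6
step 5: r1 = -18, r2 = 15, r3 = -6
step 6: r1 = -18, r2 = -15, r3 = -6
step 7: r1 = -18, r2 = -15, r3 = -24
step 8: r1 = -18, r2 = -3, r3 = -24
step 9: r1 = 18, r2 = -3, r3 = -24
step 10: r1 = 18, r2 = -3, r3 = -42
step 11: r1 = 18, r2 = -45, r3 = -42
step 12: r1 = 18, r2 = -45, r3 = -45
The first disagreement with the printout is at step 7, where the value should be r3 = -24.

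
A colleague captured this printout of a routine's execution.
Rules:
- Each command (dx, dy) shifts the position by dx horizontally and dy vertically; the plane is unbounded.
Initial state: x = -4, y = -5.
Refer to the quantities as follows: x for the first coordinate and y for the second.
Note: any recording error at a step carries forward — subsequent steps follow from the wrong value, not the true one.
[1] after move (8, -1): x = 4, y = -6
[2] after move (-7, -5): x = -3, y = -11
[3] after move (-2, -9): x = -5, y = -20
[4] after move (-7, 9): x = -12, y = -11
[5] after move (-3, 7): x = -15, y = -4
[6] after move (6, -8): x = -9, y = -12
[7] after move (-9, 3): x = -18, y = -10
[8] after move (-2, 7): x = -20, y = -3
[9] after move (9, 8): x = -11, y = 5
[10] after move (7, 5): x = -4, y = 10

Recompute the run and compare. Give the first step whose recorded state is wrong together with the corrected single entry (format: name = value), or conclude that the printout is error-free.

step 7, y = -9

step 1: x = -4 + (8) = 4, y = -5 + (-1) = -6 -> no discrepancy
step 2: x = 4 + (-7) = -3, y = -6 + (-5) = -11 -> checks out
step 3: x = -3 + (-2) = -5, y = -11 + (-9) = -20 -> no discrepancy
step 4: x = -5 + (-7) = -12, y = -20 + (9) = -11 -> verified
step 5: x = -12 + (-3) = -15, y = -11 + (7) = -4 -> no discrepancy
step 6: x = -15 + (6) = -9, y = -4 + (-8) = -12 -> in agreement
step 7: x = -9 + (-9) = -18, y = -12 + (3) = -9 -> the printout has a different value
The earliest wrong entry is at step 7: it should read y = -9.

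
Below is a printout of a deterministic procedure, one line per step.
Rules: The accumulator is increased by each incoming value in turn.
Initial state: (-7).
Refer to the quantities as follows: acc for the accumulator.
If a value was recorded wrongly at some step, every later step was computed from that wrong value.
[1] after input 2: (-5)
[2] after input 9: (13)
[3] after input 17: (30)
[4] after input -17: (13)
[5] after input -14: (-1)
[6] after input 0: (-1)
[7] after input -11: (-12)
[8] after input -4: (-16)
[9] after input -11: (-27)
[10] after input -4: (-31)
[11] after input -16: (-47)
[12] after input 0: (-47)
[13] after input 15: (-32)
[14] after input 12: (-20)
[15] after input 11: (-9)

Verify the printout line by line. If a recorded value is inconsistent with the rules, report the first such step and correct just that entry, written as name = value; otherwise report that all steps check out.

step 2, acc = 4

Recomputing the run from the initial state:
step 1: acc = -5
step 2: acc = 4
step 3: acc = 21
step 4: acc = 4
step 5: acc = -10
step 6: acc = -10
step 7: acc = -21
step 8: acc = -25
step 9: acc = -36
step 10: acc = -40
step 11: acc = -56
step 12: acc = -56
step 13: acc = -41
step 14: acc = -29
step 15: acc = -18
The first disagreement with the printout is at step 2, where the value should be acc = 4.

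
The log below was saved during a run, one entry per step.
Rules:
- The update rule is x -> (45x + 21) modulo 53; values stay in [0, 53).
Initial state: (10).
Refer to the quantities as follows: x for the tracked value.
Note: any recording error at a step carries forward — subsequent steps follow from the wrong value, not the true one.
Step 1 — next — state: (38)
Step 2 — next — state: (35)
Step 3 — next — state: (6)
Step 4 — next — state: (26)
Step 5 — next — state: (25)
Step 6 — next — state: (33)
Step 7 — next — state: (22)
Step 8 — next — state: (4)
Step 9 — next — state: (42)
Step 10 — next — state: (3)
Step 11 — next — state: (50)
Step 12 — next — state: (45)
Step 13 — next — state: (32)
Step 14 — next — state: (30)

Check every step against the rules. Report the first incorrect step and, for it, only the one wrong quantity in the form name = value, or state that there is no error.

Recomputing the run from the initial state:
step 1: x = 47
step 2: x = 16
step 3: x = 52
step 4: x = 29
step 5: x = 1
step 6: x = 13
step 7: x = 23
step 8: x = 49
step 9: x = 0
step 10: x = 21
step 11: x = 12
step 12: x = 31
step 13: x = 38
step 14: x = 35
The first disagreement with the log is at step 1, where the value should be x = 47.

step 1, x = 47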